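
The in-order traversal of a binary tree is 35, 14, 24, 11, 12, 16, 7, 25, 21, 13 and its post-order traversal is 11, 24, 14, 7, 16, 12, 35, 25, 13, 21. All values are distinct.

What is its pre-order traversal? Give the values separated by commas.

The last element of post-order is the root; it splits in-order into left and right subtrees.
Root 21: left subtree has 8 nodes {35, 14, 24, 11, 12, 16, 7, 25}, right has 1 {13}.
  Root 25: left subtree has 7 nodes {35, 14, 24, 11, 12, 16, 7}, right has 0 { }.
    Root 35: left subtree has 0 nodes { }, right has 6 {14, 24, 11, 12, 16, 7}.
      Root 12: left subtree has 3 nodes {14, 24, 11}, right has 2 {16, 7}.
        Root 14: left subtree has 0 nodes { }, right has 2 {24, 11}.
          Root 24: left subtree has 0 nodes { }, right has 1 {11}.
        Root 16: left subtree has 0 nodes { }, right has 1 {7}.

21, 25, 35, 12, 14, 24, 11, 16, 7, 13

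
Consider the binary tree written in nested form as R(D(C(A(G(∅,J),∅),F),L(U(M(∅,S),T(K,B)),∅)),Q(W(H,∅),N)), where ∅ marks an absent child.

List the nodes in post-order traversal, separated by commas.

Post-order visits the left subtree, then the right subtree, then the node.
At R: go left to D.
  At D: go left to C.
    At C: go left to A.
      At A: go left to G.
        At G: no left child.
        At G: go right to J.
          J is a leaf — visit J.
        Visit G.
      At A: no right child.
      Visit A.
    At C: go right to F.
      F is a leaf — visit F.
    Visit C.
  At D: go right to L.
    At L: go left to U.
      At U: go left to M.
        At M: no left child.
        At M: go right to S.
          S is a leaf — visit S.
        Visit M.
      At U: go right to T.
        At T: go left to K.
          K is a leaf — visit K.
        At T: go right to B.
          B is a leaf — visit B.
        Visit T.
      Visit U.
    At L: no right child.
    Visit L.
  Visit D.
At R: go right to Q.
  At Q: go left to W.
    At W: go left to H.
      H is a leaf — visit H.
    At W: no right child.
    Visit W.
  At Q: go right to N.
    N is a leaf — visit N.
  Visit Q.
Visit R.

J, G, A, F, C, S, M, K, B, T, U, L, D, H, W, N, Q, R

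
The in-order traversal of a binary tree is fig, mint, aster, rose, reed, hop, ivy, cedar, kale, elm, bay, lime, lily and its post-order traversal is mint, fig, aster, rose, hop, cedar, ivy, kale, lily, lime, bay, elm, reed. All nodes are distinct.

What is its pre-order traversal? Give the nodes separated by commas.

The last element of post-order is the root; it splits in-order into left and right subtrees.
Root reed: left subtree has 4 nodes {fig, mint, aster, rose}, right has 8 {hop, ivy, cedar, kale, elm, bay, lime, lily}.
  Root rose: left subtree has 3 nodes {fig, mint, aster}, right has 0 { }.
    Root aster: left subtree has 2 nodes {fig, mint}, right has 0 { }.
      Root fig: left subtree has 0 nodes { }, right has 1 {mint}.
  Root elm: left subtree has 4 nodes {hop, ivy, cedar, kale}, right has 3 {bay, lime, lily}.
    Root kale: left subtree has 3 nodes {hop, ivy, cedar}, right has 0 { }.
      Root ivy: left subtree has 1 node {hop}, right has 1 {cedar}.
    Root bay: left subtree has 0 nodes { }, right has 2 {lime, lily}.
      Root lime: left subtree has 0 nodes { }, right has 1 {lily}.

reed, rose, aster, fig, mint, elm, kale, ivy, hop, cedar, bay, lime, lily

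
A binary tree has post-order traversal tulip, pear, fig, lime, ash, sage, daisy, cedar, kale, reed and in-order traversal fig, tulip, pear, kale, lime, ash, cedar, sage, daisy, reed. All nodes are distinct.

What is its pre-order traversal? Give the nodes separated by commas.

reed, kale, fig, pear, tulip, cedar, ash, lime, daisy, sage

The last element of post-order is the root; it splits in-order into left and right subtrees.
Root reed: left subtree has 9 nodes {fig, tulip, pear, kale, lime, ash, cedar, sage, daisy}, right has 0 { }.
  Root kale: left subtree has 3 nodes {fig, tulip, pear}, right has 5 {lime, ash, cedar, sage, daisy}.
    Root fig: left subtree has 0 nodes { }, right has 2 {tulip, pear}.
      Root pear: left subtree has 1 node {tulip}, right has 0 { }.
    Root cedar: left subtree has 2 nodes {lime, ash}, right has 2 {sage, daisy}.
      Root ash: left subtree has 1 node {lime}, right has 0 { }.
      Root daisy: left subtree has 1 node {sage}, right has 0 { }.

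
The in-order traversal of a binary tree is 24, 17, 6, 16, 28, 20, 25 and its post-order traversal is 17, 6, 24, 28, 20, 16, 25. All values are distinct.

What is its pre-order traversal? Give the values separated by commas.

The last element of post-order is the root; it splits in-order into left and right subtrees.
Root 25: left subtree has 6 nodes {24, 17, 6, 16, 28, 20}, right has 0 { }.
  Root 16: left subtree has 3 nodes {24, 17, 6}, right has 2 {28, 20}.
    Root 24: left subtree has 0 nodes { }, right has 2 {17, 6}.
      Root 6: left subtree has 1 node {17}, right has 0 { }.
    Root 20: left subtree has 1 node {28}, right has 0 { }.

25, 16, 24, 6, 17, 20, 28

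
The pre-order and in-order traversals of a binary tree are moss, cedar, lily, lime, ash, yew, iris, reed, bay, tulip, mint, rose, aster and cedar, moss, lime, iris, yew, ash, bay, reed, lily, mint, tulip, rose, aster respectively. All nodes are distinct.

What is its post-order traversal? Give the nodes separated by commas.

The first element of pre-order is the root; it splits in-order into left and right subtrees.
Root moss: left subtree has 1 node {cedar}, right has 11 {lime, iris, yew, ash, bay, reed, lily, mint, tulip, rose, aster}.
  Root lily: left subtree has 6 nodes {lime, iris, yew, ash, bay, reed}, right has 4 {mint, tulip, rose, aster}.
    Root lime: left subtree has 0 nodes { }, right has 5 {iris, yew, ash, bay, reed}.
      Root ash: left subtree has 2 nodes {iris, yew}, right has 2 {bay, reed}.
        Root yew: left subtree has 1 node {iris}, right has 0 { }.
        Root reed: left subtree has 1 node {bay}, right has 0 { }.
    Root tulip: left subtree has 1 node {mint}, right has 2 {rose, aster}.
      Root rose: left subtree has 0 nodes { }, right has 1 {aster}.

cedar, iris, yew, bay, reed, ash, lime, mint, aster, rose, tulip, lily, moss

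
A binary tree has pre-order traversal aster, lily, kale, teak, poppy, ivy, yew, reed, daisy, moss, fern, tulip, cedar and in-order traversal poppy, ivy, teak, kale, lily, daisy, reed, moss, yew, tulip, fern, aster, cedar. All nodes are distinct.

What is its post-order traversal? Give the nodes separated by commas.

ivy, poppy, teak, kale, daisy, moss, reed, tulip, fern, yew, lily, cedar, aster

The first element of pre-order is the root; it splits in-order into left and right subtrees.
Root aster: left subtree has 11 nodes {poppy, ivy, teak, kale, lily, daisy, reed, moss, yew, tulip, fern}, right has 1 {cedar}.
  Root lily: left subtree has 4 nodes {poppy, ivy, teak, kale}, right has 6 {daisy, reed, moss, yew, tulip, fern}.
    Root kale: left subtree has 3 nodes {poppy, ivy, teak}, right has 0 { }.
      Root teak: left subtree has 2 nodes {poppy, ivy}, right has 0 { }.
        Root poppy: left subtree has 0 nodes { }, right has 1 {ivy}.
    Root yew: left subtree has 3 nodes {daisy, reed, moss}, right has 2 {tulip, fern}.
      Root reed: left subtree has 1 node {daisy}, right has 1 {moss}.
      Root fern: left subtree has 1 node {tulip}, right has 0 { }.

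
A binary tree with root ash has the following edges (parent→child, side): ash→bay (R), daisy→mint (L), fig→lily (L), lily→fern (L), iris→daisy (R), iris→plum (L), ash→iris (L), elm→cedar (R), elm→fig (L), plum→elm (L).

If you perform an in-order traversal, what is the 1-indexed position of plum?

6

In-order visits the left subtree, then the node, then the right subtree.
At ash: go left to iris.
  At iris: go left to plum.
    At plum: go left to elm.
      At elm: go left to fig.
        At fig: go left to lily.
          At lily: go left to fern.
            fern is a leaf — visit fern.
          Visit lily.
          At lily: no right child.
        Visit fig.
        At fig: no right child.
      Visit elm.
      At elm: go right to cedar.
        cedar is a leaf — visit cedar.
    Visit plum.
    At plum: no right child.
  Visit iris.
  At iris: go right to daisy.
    At daisy: go left to mint.
      mint is a leaf — visit mint.
    Visit daisy.
    At daisy: no right child.
Visit ash.
At ash: go right to bay.
  bay is a leaf — visit bay.
Full in-order sequence: fern, lily, fig, elm, cedar, plum, iris, mint, daisy, ash, bay.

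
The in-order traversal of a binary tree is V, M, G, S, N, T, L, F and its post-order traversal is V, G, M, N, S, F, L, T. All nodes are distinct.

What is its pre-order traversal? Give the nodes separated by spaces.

The last element of post-order is the root; it splits in-order into left and right subtrees.
Root T: left subtree has 5 nodes {V, M, G, S, N}, right has 2 {L, F}.
  Root S: left subtree has 3 nodes {V, M, G}, right has 1 {N}.
    Root M: left subtree has 1 node {V}, right has 1 {G}.
  Root L: left subtree has 0 nodes { }, right has 1 {F}.

T S M V G N L F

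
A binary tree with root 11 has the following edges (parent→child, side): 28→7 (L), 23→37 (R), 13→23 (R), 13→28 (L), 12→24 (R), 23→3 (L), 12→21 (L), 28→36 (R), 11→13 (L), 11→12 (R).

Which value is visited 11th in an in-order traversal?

24

In-order visits the left subtree, then the node, then the right subtree.
At 11: go left to 13.
  At 13: go left to 28.
    At 28: go left to 7.
      7 is a leaf — visit 7.
    Visit 28.
    At 28: go right to 36.
      36 is a leaf — visit 36.
  Visit 13.
  At 13: go right to 23.
    At 23: go left to 3.
      3 is a leaf — visit 3.
    Visit 23.
    At 23: go right to 37.
      37 is a leaf — visit 37.
Visit 11.
At 11: go right to 12.
  At 12: go left to 21.
    21 is a leaf — visit 21.
  Visit 12.
  At 12: go right to 24.
    24 is a leaf — visit 24.
Full in-order sequence: 7, 28, 36, 13, 3, 23, 37, 11, 21, 12, 24.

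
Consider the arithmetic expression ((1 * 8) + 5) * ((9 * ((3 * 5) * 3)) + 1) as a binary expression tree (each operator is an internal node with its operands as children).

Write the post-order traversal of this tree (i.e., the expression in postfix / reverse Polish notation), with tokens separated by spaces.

Post-order on an expression tree gives postfix notation: for each operator, emit left operand, right operand, then the operator.

1 8 * 5 + 9 3 5 * 3 * * 1 + *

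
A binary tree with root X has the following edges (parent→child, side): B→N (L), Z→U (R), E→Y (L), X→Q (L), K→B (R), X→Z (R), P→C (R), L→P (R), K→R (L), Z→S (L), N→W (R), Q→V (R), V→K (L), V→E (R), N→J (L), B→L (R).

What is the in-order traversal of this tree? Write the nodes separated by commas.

In-order visits the left subtree, then the node, then the right subtree.
At X: go left to Q.
  At Q: no left child.
  Visit Q.
  At Q: go right to V.
    At V: go left to K.
      At K: go left to R.
        R is a leaf — visit R.
      Visit K.
      At K: go right to B.
        At B: go left to N.
          At N: go left to J.
            J is a leaf — visit J.
          Visit N.
          At N: go right to W.
            W is a leaf — visit W.
        Visit B.
        At B: go right to L.
          At L: no left child.
          Visit L.
          At L: go right to P.
            At P: no left child.
            Visit P.
            At P: go right to C.
              C is a leaf — visit C.
    Visit V.
    At V: go right to E.
      At E: go left to Y.
        Y is a leaf — visit Y.
      Visit E.
      At E: no right child.
Visit X.
At X: go right to Z.
  At Z: go left to S.
    S is a leaf — visit S.
  Visit Z.
  At Z: go right to U.
    U is a leaf — visit U.

Q, R, K, J, N, W, B, L, P, C, V, Y, E, X, S, Z, U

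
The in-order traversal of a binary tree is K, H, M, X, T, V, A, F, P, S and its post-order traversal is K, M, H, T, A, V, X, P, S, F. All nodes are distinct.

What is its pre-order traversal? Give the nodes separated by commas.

F, X, H, K, M, V, T, A, S, P

The last element of post-order is the root; it splits in-order into left and right subtrees.
Root F: left subtree has 7 nodes {K, H, M, X, T, V, A}, right has 2 {P, S}.
  Root X: left subtree has 3 nodes {K, H, M}, right has 3 {T, V, A}.
    Root H: left subtree has 1 node {K}, right has 1 {M}.
    Root V: left subtree has 1 node {T}, right has 1 {A}.
  Root S: left subtree has 1 node {P}, right has 0 { }.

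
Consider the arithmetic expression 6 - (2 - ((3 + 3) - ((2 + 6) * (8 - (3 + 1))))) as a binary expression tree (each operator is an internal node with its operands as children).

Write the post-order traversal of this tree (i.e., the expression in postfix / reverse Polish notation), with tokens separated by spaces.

Post-order on an expression tree gives postfix notation: for each operator, emit left operand, right operand, then the operator.

6 2 3 3 + 2 6 + 8 3 1 + - * - - -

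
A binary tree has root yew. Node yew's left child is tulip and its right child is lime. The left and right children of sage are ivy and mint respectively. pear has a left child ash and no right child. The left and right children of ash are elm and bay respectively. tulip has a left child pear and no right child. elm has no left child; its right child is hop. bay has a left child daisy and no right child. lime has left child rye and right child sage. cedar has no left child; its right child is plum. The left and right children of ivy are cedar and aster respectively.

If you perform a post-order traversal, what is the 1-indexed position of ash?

5

Post-order visits the left subtree, then the right subtree, then the node.
At yew: go left to tulip.
  At tulip: go left to pear.
    At pear: go left to ash.
      At ash: go left to elm.
        At elm: no left child.
        At elm: go right to hop.
          hop is a leaf — visit hop.
        Visit elm.
      At ash: go right to bay.
        At bay: go left to daisy.
          daisy is a leaf — visit daisy.
        At bay: no right child.
        Visit bay.
      Visit ash.
    At pear: no right child.
    Visit pear.
  At tulip: no right child.
  Visit tulip.
At yew: go right to lime.
  At lime: go left to rye.
    rye is a leaf — visit rye.
  At lime: go right to sage.
    At sage: go left to ivy.
      At ivy: go left to cedar.
        At cedar: no left child.
        At cedar: go right to plum.
          plum is a leaf — visit plum.
        Visit cedar.
      At ivy: go right to aster.
        aster is a leaf — visit aster.
      Visit ivy.
    At sage: go right to mint.
      mint is a leaf — visit mint.
    Visit sage.
  Visit lime.
Visit yew.
Full post-order sequence: hop, elm, daisy, bay, ash, pear, tulip, rye, plum, cedar, aster, ivy, mint, sage, lime, yew.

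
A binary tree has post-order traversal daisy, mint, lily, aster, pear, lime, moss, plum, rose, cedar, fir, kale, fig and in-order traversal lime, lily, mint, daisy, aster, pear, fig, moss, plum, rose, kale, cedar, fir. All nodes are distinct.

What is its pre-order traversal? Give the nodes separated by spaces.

fig lime pear aster lily mint daisy kale rose plum moss fir cedar

The last element of post-order is the root; it splits in-order into left and right subtrees.
Root fig: left subtree has 6 nodes {lime, lily, mint, daisy, aster, pear}, right has 6 {moss, plum, rose, kale, cedar, fir}.
  Root lime: left subtree has 0 nodes { }, right has 5 {lily, mint, daisy, aster, pear}.
    Root pear: left subtree has 4 nodes {lily, mint, daisy, aster}, right has 0 { }.
      Root aster: left subtree has 3 nodes {lily, mint, daisy}, right has 0 { }.
        Root lily: left subtree has 0 nodes { }, right has 2 {mint, daisy}.
          Root mint: left subtree has 0 nodes { }, right has 1 {daisy}.
  Root kale: left subtree has 3 nodes {moss, plum, rose}, right has 2 {cedar, fir}.
    Root rose: left subtree has 2 nodes {moss, plum}, right has 0 { }.
      Root plum: left subtree has 1 node {moss}, right has 0 { }.
    Root fir: left subtree has 1 node {cedar}, right has 0 { }.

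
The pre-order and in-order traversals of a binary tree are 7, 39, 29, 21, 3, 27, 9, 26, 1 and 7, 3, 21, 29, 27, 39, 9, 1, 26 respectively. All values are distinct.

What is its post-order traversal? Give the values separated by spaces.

3 21 27 29 1 26 9 39 7

The first element of pre-order is the root; it splits in-order into left and right subtrees.
Root 7: left subtree has 0 nodes { }, right has 8 {3, 21, 29, 27, 39, 9, 1, 26}.
  Root 39: left subtree has 4 nodes {3, 21, 29, 27}, right has 3 {9, 1, 26}.
    Root 29: left subtree has 2 nodes {3, 21}, right has 1 {27}.
      Root 21: left subtree has 1 node {3}, right has 0 { }.
    Root 9: left subtree has 0 nodes { }, right has 2 {1, 26}.
      Root 26: left subtree has 1 node {1}, right has 0 { }.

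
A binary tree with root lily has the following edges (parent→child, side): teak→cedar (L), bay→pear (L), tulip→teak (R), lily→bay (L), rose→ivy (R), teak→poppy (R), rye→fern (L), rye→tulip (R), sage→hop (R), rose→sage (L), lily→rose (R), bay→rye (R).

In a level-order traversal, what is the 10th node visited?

hop

Level-order visits nodes level by level from the root, left to right within each level.
Level 0: lily
Level 1: bay, rose
Level 2: pear, rye, sage, ivy
Level 3: fern, tulip, hop
Level 4: teak
Level 5: cedar, poppy
Full level-order sequence: lily, bay, rose, pear, rye, sage, ivy, fern, tulip, hop, teak, cedar, poppy.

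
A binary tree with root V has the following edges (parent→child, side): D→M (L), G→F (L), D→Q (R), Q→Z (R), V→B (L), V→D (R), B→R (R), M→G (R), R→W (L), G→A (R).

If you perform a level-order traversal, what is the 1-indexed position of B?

Level-order visits nodes level by level from the root, left to right within each level.
Level 0: V
Level 1: B, D
Level 2: R, M, Q
Level 3: W, G, Z
Level 4: F, A
Full level-order sequence: V, B, D, R, M, Q, W, G, Z, F, A.

2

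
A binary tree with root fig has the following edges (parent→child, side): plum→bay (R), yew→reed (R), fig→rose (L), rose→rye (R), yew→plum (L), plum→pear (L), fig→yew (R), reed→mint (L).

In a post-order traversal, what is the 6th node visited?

Post-order visits the left subtree, then the right subtree, then the node.
At fig: go left to rose.
  At rose: no left child.
  At rose: go right to rye.
    rye is a leaf — visit rye.
  Visit rose.
At fig: go right to yew.
  At yew: go left to plum.
    At plum: go left to pear.
      pear is a leaf — visit pear.
    At plum: go right to bay.
      bay is a leaf — visit bay.
    Visit plum.
  At yew: go right to reed.
    At reed: go left to mint.
      mint is a leaf — visit mint.
    At reed: no right child.
    Visit reed.
  Visit yew.
Visit fig.
Full post-order sequence: rye, rose, pear, bay, plum, mint, reed, yew, fig.

mint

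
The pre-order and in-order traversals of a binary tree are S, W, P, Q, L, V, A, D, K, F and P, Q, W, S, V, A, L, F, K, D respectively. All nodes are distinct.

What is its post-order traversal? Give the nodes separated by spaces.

Q P W A V F K D L S

The first element of pre-order is the root; it splits in-order into left and right subtrees.
Root S: left subtree has 3 nodes {P, Q, W}, right has 6 {V, A, L, F, K, D}.
  Root W: left subtree has 2 nodes {P, Q}, right has 0 { }.
    Root P: left subtree has 0 nodes { }, right has 1 {Q}.
  Root L: left subtree has 2 nodes {V, A}, right has 3 {F, K, D}.
    Root V: left subtree has 0 nodes { }, right has 1 {A}.
    Root D: left subtree has 2 nodes {F, K}, right has 0 { }.
      Root K: left subtree has 1 node {F}, right has 0 { }.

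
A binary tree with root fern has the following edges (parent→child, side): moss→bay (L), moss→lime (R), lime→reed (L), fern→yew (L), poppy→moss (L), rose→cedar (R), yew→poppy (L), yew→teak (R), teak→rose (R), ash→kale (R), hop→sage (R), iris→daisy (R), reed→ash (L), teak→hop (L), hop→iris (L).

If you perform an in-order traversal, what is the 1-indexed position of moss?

2

In-order visits the left subtree, then the node, then the right subtree.
At fern: go left to yew.
  At yew: go left to poppy.
    At poppy: go left to moss.
      At moss: go left to bay.
        bay is a leaf — visit bay.
      Visit moss.
      At moss: go right to lime.
        At lime: go left to reed.
          At reed: go left to ash.
            At ash: no left child.
            Visit ash.
            At ash: go right to kale.
              kale is a leaf — visit kale.
          Visit reed.
          At reed: no right child.
        Visit lime.
        At lime: no right child.
    Visit poppy.
    At poppy: no right child.
  Visit yew.
  At yew: go right to teak.
    At teak: go left to hop.
      At hop: go left to iris.
        At iris: no left child.
        Visit iris.
        At iris: go right to daisy.
          daisy is a leaf — visit daisy.
      Visit hop.
      At hop: go right to sage.
        sage is a leaf — visit sage.
    Visit teak.
    At teak: go right to rose.
      At rose: no left child.
      Visit rose.
      At rose: go right to cedar.
        cedar is a leaf — visit cedar.
Visit fern.
At fern: no right child.
Full in-order sequence: bay, moss, ash, kale, reed, lime, poppy, yew, iris, daisy, hop, sage, teak, rose, cedar, fern.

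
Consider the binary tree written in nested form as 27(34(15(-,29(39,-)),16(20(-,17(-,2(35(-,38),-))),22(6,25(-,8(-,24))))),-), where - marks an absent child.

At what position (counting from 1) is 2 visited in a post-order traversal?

6

Post-order visits the left subtree, then the right subtree, then the node.
At 27: go left to 34.
  At 34: go left to 15.
    At 15: no left child.
    At 15: go right to 29.
      At 29: go left to 39.
        39 is a leaf — visit 39.
      At 29: no right child.
      Visit 29.
    Visit 15.
  At 34: go right to 16.
    At 16: go left to 20.
      At 20: no left child.
      At 20: go right to 17.
        At 17: no left child.
        At 17: go right to 2.
          At 2: go left to 35.
            At 35: no left child.
            At 35: go right to 38.
              38 is a leaf — visit 38.
            Visit 35.
          At 2: no right child.
          Visit 2.
        Visit 17.
      Visit 20.
    At 16: go right to 22.
      At 22: go left to 6.
        6 is a leaf — visit 6.
      At 22: go right to 25.
        At 25: no left child.
        At 25: go right to 8.
          At 8: no left child.
          At 8: go right to 24.
            24 is a leaf — visit 24.
          Visit 8.
        Visit 25.
      Visit 22.
    Visit 16.
  Visit 34.
At 27: no right child.
Visit 27.
Full post-order sequence: 39, 29, 15, 38, 35, 2, 17, 20, 6, 24, 8, 25, 22, 16, 34, 27.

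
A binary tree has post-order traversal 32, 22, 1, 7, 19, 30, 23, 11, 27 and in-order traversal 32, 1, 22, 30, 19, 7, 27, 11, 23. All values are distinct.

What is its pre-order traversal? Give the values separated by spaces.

The last element of post-order is the root; it splits in-order into left and right subtrees.
Root 27: left subtree has 6 nodes {32, 1, 22, 30, 19, 7}, right has 2 {11, 23}.
  Root 30: left subtree has 3 nodes {32, 1, 22}, right has 2 {19, 7}.
    Root 1: left subtree has 1 node {32}, right has 1 {22}.
    Root 19: left subtree has 0 nodes { }, right has 1 {7}.
  Root 11: left subtree has 0 nodes { }, right has 1 {23}.

27 30 1 32 22 19 7 11 23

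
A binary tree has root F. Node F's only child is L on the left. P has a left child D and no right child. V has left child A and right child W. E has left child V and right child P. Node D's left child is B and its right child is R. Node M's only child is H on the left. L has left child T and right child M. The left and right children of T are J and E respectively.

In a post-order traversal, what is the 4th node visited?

V

Post-order visits the left subtree, then the right subtree, then the node.
At F: go left to L.
  At L: go left to T.
    At T: go left to J.
      J is a leaf — visit J.
    At T: go right to E.
      At E: go left to V.
        At V: go left to A.
          A is a leaf — visit A.
        At V: go right to W.
          W is a leaf — visit W.
        Visit V.
      At E: go right to P.
        At P: go left to D.
          At D: go left to B.
            B is a leaf — visit B.
          At D: go right to R.
            R is a leaf — visit R.
          Visit D.
        At P: no right child.
        Visit P.
      Visit E.
    Visit T.
  At L: go right to M.
    At M: go left to H.
      H is a leaf — visit H.
    At M: no right child.
    Visit M.
  Visit L.
At F: no right child.
Visit F.
Full post-order sequence: J, A, W, V, B, R, D, P, E, T, H, M, L, F.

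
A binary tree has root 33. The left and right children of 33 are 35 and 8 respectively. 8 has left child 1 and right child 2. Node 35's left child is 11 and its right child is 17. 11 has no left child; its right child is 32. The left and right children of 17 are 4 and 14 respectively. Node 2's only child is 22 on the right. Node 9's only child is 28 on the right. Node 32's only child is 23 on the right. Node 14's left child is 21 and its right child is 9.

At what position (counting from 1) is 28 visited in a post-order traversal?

6

Post-order visits the left subtree, then the right subtree, then the node.
At 33: go left to 35.
  At 35: go left to 11.
    At 11: no left child.
    At 11: go right to 32.
      At 32: no left child.
      At 32: go right to 23.
        23 is a leaf — visit 23.
      Visit 32.
    Visit 11.
  At 35: go right to 17.
    At 17: go left to 4.
      4 is a leaf — visit 4.
    At 17: go right to 14.
      At 14: go left to 21.
        21 is a leaf — visit 21.
      At 14: go right to 9.
        At 9: no left child.
        At 9: go right to 28.
          28 is a leaf — visit 28.
        Visit 9.
      Visit 14.
    Visit 17.
  Visit 35.
At 33: go right to 8.
  At 8: go left to 1.
    1 is a leaf — visit 1.
  At 8: go right to 2.
    At 2: no left child.
    At 2: go right to 22.
      22 is a leaf — visit 22.
    Visit 2.
  Visit 8.
Visit 33.
Full post-order sequence: 23, 32, 11, 4, 21, 28, 9, 14, 17, 35, 1, 22, 2, 8, 33.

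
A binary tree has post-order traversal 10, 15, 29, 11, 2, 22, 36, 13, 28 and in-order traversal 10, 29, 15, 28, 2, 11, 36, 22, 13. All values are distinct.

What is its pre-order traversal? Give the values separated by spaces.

28 29 10 15 13 36 2 11 22

The last element of post-order is the root; it splits in-order into left and right subtrees.
Root 28: left subtree has 3 nodes {10, 29, 15}, right has 5 {2, 11, 36, 22, 13}.
  Root 29: left subtree has 1 node {10}, right has 1 {15}.
  Root 13: left subtree has 4 nodes {2, 11, 36, 22}, right has 0 { }.
    Root 36: left subtree has 2 nodes {2, 11}, right has 1 {22}.
      Root 2: left subtree has 0 nodes { }, right has 1 {11}.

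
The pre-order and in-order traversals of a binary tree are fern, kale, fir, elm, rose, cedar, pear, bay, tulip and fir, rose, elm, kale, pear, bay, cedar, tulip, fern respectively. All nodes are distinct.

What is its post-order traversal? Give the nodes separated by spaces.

The first element of pre-order is the root; it splits in-order into left and right subtrees.
Root fern: left subtree has 8 nodes {fir, rose, elm, kale, pear, bay, cedar, tulip}, right has 0 { }.
  Root kale: left subtree has 3 nodes {fir, rose, elm}, right has 4 {pear, bay, cedar, tulip}.
    Root fir: left subtree has 0 nodes { }, right has 2 {rose, elm}.
      Root elm: left subtree has 1 node {rose}, right has 0 { }.
    Root cedar: left subtree has 2 nodes {pear, bay}, right has 1 {tulip}.
      Root pear: left subtree has 0 nodes { }, right has 1 {bay}.

rose elm fir bay pear tulip cedar kale fern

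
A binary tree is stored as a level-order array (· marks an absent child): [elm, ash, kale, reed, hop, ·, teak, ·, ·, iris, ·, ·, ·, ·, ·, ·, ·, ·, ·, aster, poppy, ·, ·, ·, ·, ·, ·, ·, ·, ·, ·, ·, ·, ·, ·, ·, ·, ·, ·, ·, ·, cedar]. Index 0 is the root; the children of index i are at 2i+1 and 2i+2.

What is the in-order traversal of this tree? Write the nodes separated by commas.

In-order visits the left subtree, then the node, then the right subtree.
At elm: go left to ash.
  At ash: go left to reed.
    reed is a leaf — visit reed.
  Visit ash.
  At ash: go right to hop.
    At hop: go left to iris.
      At iris: go left to aster.
        aster is a leaf — visit aster.
      Visit iris.
      At iris: go right to poppy.
        At poppy: go left to cedar.
          cedar is a leaf — visit cedar.
        Visit poppy.
        At poppy: no right child.
    Visit hop.
    At hop: no right child.
Visit elm.
At elm: go right to kale.
  At kale: no left child.
  Visit kale.
  At kale: go right to teak.
    teak is a leaf — visit teak.

reed, ash, aster, iris, cedar, poppy, hop, elm, kale, teak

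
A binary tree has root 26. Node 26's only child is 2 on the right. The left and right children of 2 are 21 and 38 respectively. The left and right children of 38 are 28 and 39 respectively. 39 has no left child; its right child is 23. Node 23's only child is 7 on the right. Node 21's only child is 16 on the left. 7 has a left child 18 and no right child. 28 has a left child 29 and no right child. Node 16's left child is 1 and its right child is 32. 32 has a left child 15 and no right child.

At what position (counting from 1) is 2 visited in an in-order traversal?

In-order visits the left subtree, then the node, then the right subtree.
At 26: no left child.
Visit 26.
At 26: go right to 2.
  At 2: go left to 21.
    At 21: go left to 16.
      At 16: go left to 1.
        1 is a leaf — visit 1.
      Visit 16.
      At 16: go right to 32.
        At 32: go left to 15.
          15 is a leaf — visit 15.
        Visit 32.
        At 32: no right child.
    Visit 21.
    At 21: no right child.
  Visit 2.
  At 2: go right to 38.
    At 38: go left to 28.
      At 28: go left to 29.
        29 is a leaf — visit 29.
      Visit 28.
      At 28: no right child.
    Visit 38.
    At 38: go right to 39.
      At 39: no left child.
      Visit 39.
      At 39: go right to 23.
        At 23: no left child.
        Visit 23.
        At 23: go right to 7.
          At 7: go left to 18.
            18 is a leaf — visit 18.
          Visit 7.
          At 7: no right child.
Full in-order sequence: 26, 1, 16, 15, 32, 21, 2, 29, 28, 38, 39, 23, 18, 7.

7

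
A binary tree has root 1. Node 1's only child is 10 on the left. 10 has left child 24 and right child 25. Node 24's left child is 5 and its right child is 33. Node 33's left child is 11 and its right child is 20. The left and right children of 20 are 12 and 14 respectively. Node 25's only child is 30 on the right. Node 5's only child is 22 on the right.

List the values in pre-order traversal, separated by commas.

Pre-order visits the node, then its left subtree, then its right subtree.
Visit 1.
At 1: go left to 10.
  Visit 10.
  At 10: go left to 24.
    Visit 24.
    At 24: go left to 5.
      Visit 5.
      At 5: no left child.
      At 5: go right to 22.
        22 is a leaf — visit 22.
    At 24: go right to 33.
      Visit 33.
      At 33: go left to 11.
        11 is a leaf — visit 11.
      At 33: go right to 20.
        Visit 20.
        At 20: go left to 12.
          12 is a leaf — visit 12.
        At 20: go right to 14.
          14 is a leaf — visit 14.
  At 10: go right to 25.
    Visit 25.
    At 25: no left child.
    At 25: go right to 30.
      30 is a leaf — visit 30.
At 1: no right child.

1, 10, 24, 5, 22, 33, 11, 20, 12, 14, 25, 30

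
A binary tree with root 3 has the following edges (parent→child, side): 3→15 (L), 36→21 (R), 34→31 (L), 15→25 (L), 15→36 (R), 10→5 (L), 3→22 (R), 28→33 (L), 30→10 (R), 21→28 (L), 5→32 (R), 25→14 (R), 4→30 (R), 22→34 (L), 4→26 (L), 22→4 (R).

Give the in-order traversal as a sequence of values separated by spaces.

In-order visits the left subtree, then the node, then the right subtree.
At 3: go left to 15.
  At 15: go left to 25.
    At 25: no left child.
    Visit 25.
    At 25: go right to 14.
      14 is a leaf — visit 14.
  Visit 15.
  At 15: go right to 36.
    At 36: no left child.
    Visit 36.
    At 36: go right to 21.
      At 21: go left to 28.
        At 28: go left to 33.
          33 is a leaf — visit 33.
        Visit 28.
        At 28: no right child.
      Visit 21.
      At 21: no right child.
Visit 3.
At 3: go right to 22.
  At 22: go left to 34.
    At 34: go left to 31.
      31 is a leaf — visit 31.
    Visit 34.
    At 34: no right child.
  Visit 22.
  At 22: go right to 4.
    At 4: go left to 26.
      26 is a leaf — visit 26.
    Visit 4.
    At 4: go right to 30.
      At 30: no left child.
      Visit 30.
      At 30: go right to 10.
        At 10: go left to 5.
          At 5: no left child.
          Visit 5.
          At 5: go right to 32.
            32 is a leaf — visit 32.
        Visit 10.
        At 10: no right child.

25 14 15 36 33 28 21 3 31 34 22 26 4 30 5 32 10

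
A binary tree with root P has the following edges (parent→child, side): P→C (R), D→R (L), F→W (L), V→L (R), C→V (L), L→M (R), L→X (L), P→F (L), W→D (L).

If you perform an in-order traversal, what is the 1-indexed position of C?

10

In-order visits the left subtree, then the node, then the right subtree.
At P: go left to F.
  At F: go left to W.
    At W: go left to D.
      At D: go left to R.
        R is a leaf — visit R.
      Visit D.
      At D: no right child.
    Visit W.
    At W: no right child.
  Visit F.
  At F: no right child.
Visit P.
At P: go right to C.
  At C: go left to V.
    At V: no left child.
    Visit V.
    At V: go right to L.
      At L: go left to X.
        X is a leaf — visit X.
      Visit L.
      At L: go right to M.
        M is a leaf — visit M.
  Visit C.
  At C: no right child.
Full in-order sequence: R, D, W, F, P, V, X, L, M, C.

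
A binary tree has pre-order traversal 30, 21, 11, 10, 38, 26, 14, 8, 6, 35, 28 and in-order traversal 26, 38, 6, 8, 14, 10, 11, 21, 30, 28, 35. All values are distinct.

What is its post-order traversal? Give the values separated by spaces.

The first element of pre-order is the root; it splits in-order into left and right subtrees.
Root 30: left subtree has 8 nodes {26, 38, 6, 8, 14, 10, 11, 21}, right has 2 {28, 35}.
  Root 21: left subtree has 7 nodes {26, 38, 6, 8, 14, 10, 11}, right has 0 { }.
    Root 11: left subtree has 6 nodes {26, 38, 6, 8, 14, 10}, right has 0 { }.
      Root 10: left subtree has 5 nodes {26, 38, 6, 8, 14}, right has 0 { }.
        Root 38: left subtree has 1 node {26}, right has 3 {6, 8, 14}.
          Root 14: left subtree has 2 nodes {6, 8}, right has 0 { }.
            Root 8: left subtree has 1 node {6}, right has 0 { }.
  Root 35: left subtree has 1 node {28}, right has 0 { }.

26 6 8 14 38 10 11 21 28 35 30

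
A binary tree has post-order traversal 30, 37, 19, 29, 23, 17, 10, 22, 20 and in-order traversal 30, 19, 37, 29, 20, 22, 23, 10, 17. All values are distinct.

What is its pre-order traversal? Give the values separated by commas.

The last element of post-order is the root; it splits in-order into left and right subtrees.
Root 20: left subtree has 4 nodes {30, 19, 37, 29}, right has 4 {22, 23, 10, 17}.
  Root 29: left subtree has 3 nodes {30, 19, 37}, right has 0 { }.
    Root 19: left subtree has 1 node {30}, right has 1 {37}.
  Root 22: left subtree has 0 nodes { }, right has 3 {23, 10, 17}.
    Root 10: left subtree has 1 node {23}, right has 1 {17}.

20, 29, 19, 30, 37, 22, 10, 23, 17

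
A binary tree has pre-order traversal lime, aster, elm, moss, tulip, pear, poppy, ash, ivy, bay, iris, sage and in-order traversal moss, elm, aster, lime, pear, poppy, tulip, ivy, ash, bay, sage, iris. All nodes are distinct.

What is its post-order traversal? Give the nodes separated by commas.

The first element of pre-order is the root; it splits in-order into left and right subtrees.
Root lime: left subtree has 3 nodes {moss, elm, aster}, right has 8 {pear, poppy, tulip, ivy, ash, bay, sage, iris}.
  Root aster: left subtree has 2 nodes {moss, elm}, right has 0 { }.
    Root elm: left subtree has 1 node {moss}, right has 0 { }.
  Root tulip: left subtree has 2 nodes {pear, poppy}, right has 5 {ivy, ash, bay, sage, iris}.
    Root pear: left subtree has 0 nodes { }, right has 1 {poppy}.
    Root ash: left subtree has 1 node {ivy}, right has 3 {bay, sage, iris}.
      Root bay: left subtree has 0 nodes { }, right has 2 {sage, iris}.
        Root iris: left subtree has 1 node {sage}, right has 0 { }.

moss, elm, aster, poppy, pear, ivy, sage, iris, bay, ash, tulip, lime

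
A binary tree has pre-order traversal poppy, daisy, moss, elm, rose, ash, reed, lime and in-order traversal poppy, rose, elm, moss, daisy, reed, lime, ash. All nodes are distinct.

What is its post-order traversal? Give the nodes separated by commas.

rose, elm, moss, lime, reed, ash, daisy, poppy

The first element of pre-order is the root; it splits in-order into left and right subtrees.
Root poppy: left subtree has 0 nodes { }, right has 7 {rose, elm, moss, daisy, reed, lime, ash}.
  Root daisy: left subtree has 3 nodes {rose, elm, moss}, right has 3 {reed, lime, ash}.
    Root moss: left subtree has 2 nodes {rose, elm}, right has 0 { }.
      Root elm: left subtree has 1 node {rose}, right has 0 { }.
    Root ash: left subtree has 2 nodes {reed, lime}, right has 0 { }.
      Root reed: left subtree has 0 nodes { }, right has 1 {lime}.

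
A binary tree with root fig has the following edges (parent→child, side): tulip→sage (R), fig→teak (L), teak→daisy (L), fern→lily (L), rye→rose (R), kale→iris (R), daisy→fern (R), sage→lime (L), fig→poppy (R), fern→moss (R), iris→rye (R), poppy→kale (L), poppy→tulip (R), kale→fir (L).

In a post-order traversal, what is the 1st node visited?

Post-order visits the left subtree, then the right subtree, then the node.
At fig: go left to teak.
  At teak: go left to daisy.
    At daisy: no left child.
    At daisy: go right to fern.
      At fern: go left to lily.
        lily is a leaf — visit lily.
      At fern: go right to moss.
        moss is a leaf — visit moss.
      Visit fern.
    Visit daisy.
  At teak: no right child.
  Visit teak.
At fig: go right to poppy.
  At poppy: go left to kale.
    At kale: go left to fir.
      fir is a leaf — visit fir.
    At kale: go right to iris.
      At iris: no left child.
      At iris: go right to rye.
        At rye: no left child.
        At rye: go right to rose.
          rose is a leaf — visit rose.
        Visit rye.
      Visit iris.
    Visit kale.
  At poppy: go right to tulip.
    At tulip: no left child.
    At tulip: go right to sage.
      At sage: go left to lime.
        lime is a leaf — visit lime.
      At sage: no right child.
      Visit sage.
    Visit tulip.
  Visit poppy.
Visit fig.
Full post-order sequence: lily, moss, fern, daisy, teak, fir, rose, rye, iris, kale, lime, sage, tulip, poppy, fig.

lily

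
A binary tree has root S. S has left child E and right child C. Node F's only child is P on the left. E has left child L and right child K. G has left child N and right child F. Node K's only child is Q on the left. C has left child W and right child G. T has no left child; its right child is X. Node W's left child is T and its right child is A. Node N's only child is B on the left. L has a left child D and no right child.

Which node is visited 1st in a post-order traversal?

Post-order visits the left subtree, then the right subtree, then the node.
At S: go left to E.
  At E: go left to L.
    At L: go left to D.
      D is a leaf — visit D.
    At L: no right child.
    Visit L.
  At E: go right to K.
    At K: go left to Q.
      Q is a leaf — visit Q.
    At K: no right child.
    Visit K.
  Visit E.
At S: go right to C.
  At C: go left to W.
    At W: go left to T.
      At T: no left child.
      At T: go right to X.
        X is a leaf — visit X.
      Visit T.
    At W: go right to A.
      A is a leaf — visit A.
    Visit W.
  At C: go right to G.
    At G: go left to N.
      At N: go left to B.
        B is a leaf — visit B.
      At N: no right child.
      Visit N.
    At G: go right to F.
      At F: go left to P.
        P is a leaf — visit P.
      At F: no right child.
      Visit F.
    Visit G.
  Visit C.
Visit S.
Full post-order sequence: D, L, Q, K, E, X, T, A, W, B, N, P, F, G, C, S.

D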